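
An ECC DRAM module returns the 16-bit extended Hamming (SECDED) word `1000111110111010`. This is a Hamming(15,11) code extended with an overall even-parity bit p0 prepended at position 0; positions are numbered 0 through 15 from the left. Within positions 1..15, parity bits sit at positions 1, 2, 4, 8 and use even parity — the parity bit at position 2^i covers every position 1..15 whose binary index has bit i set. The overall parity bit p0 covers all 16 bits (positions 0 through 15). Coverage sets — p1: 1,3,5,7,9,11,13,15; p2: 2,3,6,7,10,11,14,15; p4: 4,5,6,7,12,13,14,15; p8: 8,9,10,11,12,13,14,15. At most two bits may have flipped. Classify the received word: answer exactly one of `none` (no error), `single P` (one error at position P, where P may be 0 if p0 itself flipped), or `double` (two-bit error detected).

s1: b1⊕b3⊕b5⊕b7⊕b9⊕b11⊕b13⊕b15 = 0⊕0⊕1⊕1⊕0⊕1⊕0⊕0 = 1
s2: b2⊕b3⊕b6⊕b7⊕b10⊕b11⊕b14⊕b15 = 0⊕0⊕1⊕1⊕1⊕1⊕1⊕0 = 1
s4: b4⊕b5⊕b6⊕b7⊕b12⊕b13⊕b14⊕b15 = 1⊕1⊕1⊕1⊕1⊕0⊕1⊕0 = 0
s8: b8⊕b9⊕b10⊕b11⊕b12⊕b13⊕b14⊕b15 = 1⊕0⊕1⊕1⊕1⊕0⊕1⊕0 = 1
Syndrome (s8...s1) = 1011 → position 11.
Overall parity (XOR of all 16 bits, including p0): 1⊕0⊕0⊕0⊕1⊕1⊕1⊕1⊕1⊕0⊕1⊕1⊕1⊕0⊕1⊕0 = 0
Overall=0, syndrome position=11 → double-bit error detected (uncorrectable).

double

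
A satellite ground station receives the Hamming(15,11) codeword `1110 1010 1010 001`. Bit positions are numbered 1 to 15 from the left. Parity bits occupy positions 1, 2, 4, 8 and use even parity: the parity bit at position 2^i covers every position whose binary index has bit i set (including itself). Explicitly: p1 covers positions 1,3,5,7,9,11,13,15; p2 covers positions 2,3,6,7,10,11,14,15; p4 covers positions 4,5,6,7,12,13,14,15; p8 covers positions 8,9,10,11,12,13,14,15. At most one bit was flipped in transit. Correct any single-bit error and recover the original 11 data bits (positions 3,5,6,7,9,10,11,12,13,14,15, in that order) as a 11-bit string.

s1: b1⊕b3⊕b5⊕b7⊕b9⊕b11⊕b13⊕b15 = 1⊕1⊕1⊕1⊕1⊕1⊕0⊕1 = 1
s2: b2⊕b3⊕b6⊕b7⊕b10⊕b11⊕b14⊕b15 = 1⊕1⊕0⊕1⊕0⊕1⊕0⊕1 = 1
s4: b4⊕b5⊕b6⊕b7⊕b12⊕b13⊕b14⊕b15 = 0⊕1⊕0⊕1⊕0⊕0⊕0⊕1 = 1
s8: b8⊕b9⊕b10⊕b11⊕b12⊕b13⊕b14⊕b15 = 0⊕1⊕0⊕1⊕0⊕0⊕0⊕1 = 1
Syndrome (s8...s1) = 1111 → position 15.
Flip bit 15: corrected codeword = 111010101010000
Data bits at positions 3,5,6,7,9,10,11,12,13,14,15: 11011010000

11011010000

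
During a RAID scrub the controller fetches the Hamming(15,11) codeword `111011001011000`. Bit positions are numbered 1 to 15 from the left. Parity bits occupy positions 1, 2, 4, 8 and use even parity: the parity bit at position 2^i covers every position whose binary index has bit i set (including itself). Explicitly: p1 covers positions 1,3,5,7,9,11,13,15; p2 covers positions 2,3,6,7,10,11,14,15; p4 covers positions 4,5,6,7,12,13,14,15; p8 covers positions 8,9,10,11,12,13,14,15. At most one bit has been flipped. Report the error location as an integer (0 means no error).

s1: b1⊕b3⊕b5⊕b7⊕b9⊕b11⊕b13⊕b15 = 1⊕1⊕1⊕0⊕1⊕1⊕0⊕0 = 1
s2: b2⊕b3⊕b6⊕b7⊕b10⊕b11⊕b14⊕b15 = 1⊕1⊕1⊕0⊕0⊕1⊕0⊕0 = 0
s4: b4⊕b5⊕b6⊕b7⊕b12⊕b13⊕b14⊕b15 = 0⊕1⊕1⊕0⊕1⊕0⊕0⊕0 = 1
s8: b8⊕b9⊕b10⊕b11⊕b12⊕b13⊕b14⊕b15 = 0⊕1⊕0⊕1⊕1⊕0⊕0⊕0 = 1
Syndrome (s8...s1) = 1101 → position 13.

13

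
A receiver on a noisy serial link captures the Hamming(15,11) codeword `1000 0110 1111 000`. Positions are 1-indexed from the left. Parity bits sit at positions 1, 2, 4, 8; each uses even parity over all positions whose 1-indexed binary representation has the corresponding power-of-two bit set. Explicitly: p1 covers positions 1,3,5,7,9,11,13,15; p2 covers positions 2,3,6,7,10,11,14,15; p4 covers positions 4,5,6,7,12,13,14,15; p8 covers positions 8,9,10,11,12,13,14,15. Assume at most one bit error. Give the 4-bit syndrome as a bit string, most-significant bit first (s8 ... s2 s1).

0100

s1: b1⊕b3⊕b5⊕b7⊕b9⊕b11⊕b13⊕b15 = 1⊕0⊕0⊕1⊕1⊕1⊕0⊕0 = 0
s2: b2⊕b3⊕b6⊕b7⊕b10⊕b11⊕b14⊕b15 = 0⊕0⊕1⊕1⊕1⊕1⊕0⊕0 = 0
s4: b4⊕b5⊕b6⊕b7⊕b12⊕b13⊕b14⊕b15 = 0⊕0⊕1⊕1⊕1⊕0⊕0⊕0 = 1
s8: b8⊕b9⊕b10⊕b11⊕b12⊕b13⊕b14⊕b15 = 0⊕1⊕1⊕1⊕1⊕0⊕0⊕0 = 0
Syndrome (s8...s1) = 0100 → position 4.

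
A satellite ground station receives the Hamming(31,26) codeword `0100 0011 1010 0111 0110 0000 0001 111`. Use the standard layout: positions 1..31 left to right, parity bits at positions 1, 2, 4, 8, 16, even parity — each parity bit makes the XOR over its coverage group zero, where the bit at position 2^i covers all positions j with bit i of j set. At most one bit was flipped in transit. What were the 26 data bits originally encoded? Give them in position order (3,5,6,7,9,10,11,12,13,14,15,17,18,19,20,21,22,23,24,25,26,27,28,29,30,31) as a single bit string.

00011010011011000000001110

s1: b1⊕b3⊕b5⊕b7⊕b9⊕b11⊕b13⊕b15⊕b17⊕b19⊕b21⊕b23⊕b25⊕b27⊕b29⊕b31 = 0⊕0⊕0⊕1⊕1⊕1⊕0⊕1⊕0⊕1⊕0⊕0⊕0⊕0⊕1⊕1 = 1
s2: b2⊕b3⊕b6⊕b7⊕b10⊕b11⊕b14⊕b15⊕b18⊕b19⊕b22⊕b23⊕b26⊕b27⊕b30⊕b31 = 1⊕0⊕0⊕1⊕0⊕1⊕1⊕1⊕1⊕1⊕0⊕0⊕0⊕0⊕1⊕1 = 1
s4: b4⊕b5⊕b6⊕b7⊕b12⊕b13⊕b14⊕b15⊕b20⊕b21⊕b22⊕b23⊕b28⊕b29⊕b30⊕b31 = 0⊕0⊕0⊕1⊕0⊕0⊕1⊕1⊕0⊕0⊕0⊕0⊕1⊕1⊕1⊕1 = 1
s8: b8⊕b9⊕b10⊕b11⊕b12⊕b13⊕b14⊕b15⊕b24⊕b25⊕b26⊕b27⊕b28⊕b29⊕b30⊕b31 = 1⊕1⊕0⊕1⊕0⊕0⊕1⊕1⊕0⊕0⊕0⊕0⊕1⊕1⊕1⊕1 = 1
s16: b16⊕b17⊕b18⊕b19⊕b20⊕b21⊕b22⊕b23⊕b24⊕b25⊕b26⊕b27⊕b28⊕b29⊕b30⊕b31 = 1⊕0⊕1⊕1⊕0⊕0⊕0⊕0⊕0⊕0⊕0⊕0⊕1⊕1⊕1⊕1 = 1
Syndrome (s16...s1) = 11111 → position 31.
Flip bit 31: corrected codeword = 0100001110100111011000000001110
Data bits at positions 3,5,6,7,9,10,11,12,13,14,15,17,18,19,20,21,22,23,24,25,26,27,28,29,30,31: 00011010011011000000001110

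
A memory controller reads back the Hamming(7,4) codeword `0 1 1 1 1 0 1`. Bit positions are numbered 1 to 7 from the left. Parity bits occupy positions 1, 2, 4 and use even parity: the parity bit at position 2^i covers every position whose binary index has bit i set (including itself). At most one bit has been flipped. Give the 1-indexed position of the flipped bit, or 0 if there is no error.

7

s1: b1⊕b3⊕b5⊕b7 = 0⊕1⊕1⊕1 = 1
s2: b2⊕b3⊕b6⊕b7 = 1⊕1⊕0⊕1 = 1
s4: b4⊕b5⊕b6⊕b7 = 1⊕1⊕0⊕1 = 1
Syndrome (s4...s1) = 111 → position 7.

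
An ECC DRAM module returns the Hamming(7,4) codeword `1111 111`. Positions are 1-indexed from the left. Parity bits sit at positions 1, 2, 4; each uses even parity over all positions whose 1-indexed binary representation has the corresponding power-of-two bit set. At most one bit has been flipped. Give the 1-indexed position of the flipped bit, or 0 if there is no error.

0

s1: b1⊕b3⊕b5⊕b7 = 1⊕1⊕1⊕1 = 0
s2: b2⊕b3⊕b6⊕b7 = 1⊕1⊕1⊕1 = 0
s4: b4⊕b5⊕b6⊕b7 = 1⊕1⊕1⊕1 = 0
Syndrome (s4...s1) = 000 → position 0 (no error).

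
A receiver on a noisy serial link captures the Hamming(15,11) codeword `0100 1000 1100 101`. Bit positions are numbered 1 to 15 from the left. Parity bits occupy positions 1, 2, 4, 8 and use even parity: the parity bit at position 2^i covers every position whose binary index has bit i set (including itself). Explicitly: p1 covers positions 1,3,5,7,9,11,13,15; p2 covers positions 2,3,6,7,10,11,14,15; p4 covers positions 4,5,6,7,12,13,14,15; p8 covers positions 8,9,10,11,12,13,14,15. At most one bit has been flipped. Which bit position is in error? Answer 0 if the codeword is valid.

6

s1: b1⊕b3⊕b5⊕b7⊕b9⊕b11⊕b13⊕b15 = 0⊕0⊕1⊕0⊕1⊕0⊕1⊕1 = 0
s2: b2⊕b3⊕b6⊕b7⊕b10⊕b11⊕b14⊕b15 = 1⊕0⊕0⊕0⊕1⊕0⊕0⊕1 = 1
s4: b4⊕b5⊕b6⊕b7⊕b12⊕b13⊕b14⊕b15 = 0⊕1⊕0⊕0⊕0⊕1⊕0⊕1 = 1
s8: b8⊕b9⊕b10⊕b11⊕b12⊕b13⊕b14⊕b15 = 0⊕1⊕1⊕0⊕0⊕1⊕0⊕1 = 0
Syndrome (s8...s1) = 0110 → position 6.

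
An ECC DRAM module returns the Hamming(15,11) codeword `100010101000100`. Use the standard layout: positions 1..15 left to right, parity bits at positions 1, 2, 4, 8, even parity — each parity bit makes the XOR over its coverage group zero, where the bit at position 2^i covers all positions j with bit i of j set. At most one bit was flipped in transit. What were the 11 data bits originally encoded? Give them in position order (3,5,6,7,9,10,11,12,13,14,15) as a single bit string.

s1: b1⊕b3⊕b5⊕b7⊕b9⊕b11⊕b13⊕b15 = 1⊕0⊕1⊕1⊕1⊕0⊕1⊕0 = 1
s2: b2⊕b3⊕b6⊕b7⊕b10⊕b11⊕b14⊕b15 = 0⊕0⊕0⊕1⊕0⊕0⊕0⊕0 = 1
s4: b4⊕b5⊕b6⊕b7⊕b12⊕b13⊕b14⊕b15 = 0⊕1⊕0⊕1⊕0⊕1⊕0⊕0 = 1
s8: b8⊕b9⊕b10⊕b11⊕b12⊕b13⊕b14⊕b15 = 0⊕1⊕0⊕0⊕0⊕1⊕0⊕0 = 0
Syndrome (s8...s1) = 0111 → position 7.
Flip bit 7: corrected codeword = 100010001000100
Data bits at positions 3,5,6,7,9,10,11,12,13,14,15: 01001000100

01001000100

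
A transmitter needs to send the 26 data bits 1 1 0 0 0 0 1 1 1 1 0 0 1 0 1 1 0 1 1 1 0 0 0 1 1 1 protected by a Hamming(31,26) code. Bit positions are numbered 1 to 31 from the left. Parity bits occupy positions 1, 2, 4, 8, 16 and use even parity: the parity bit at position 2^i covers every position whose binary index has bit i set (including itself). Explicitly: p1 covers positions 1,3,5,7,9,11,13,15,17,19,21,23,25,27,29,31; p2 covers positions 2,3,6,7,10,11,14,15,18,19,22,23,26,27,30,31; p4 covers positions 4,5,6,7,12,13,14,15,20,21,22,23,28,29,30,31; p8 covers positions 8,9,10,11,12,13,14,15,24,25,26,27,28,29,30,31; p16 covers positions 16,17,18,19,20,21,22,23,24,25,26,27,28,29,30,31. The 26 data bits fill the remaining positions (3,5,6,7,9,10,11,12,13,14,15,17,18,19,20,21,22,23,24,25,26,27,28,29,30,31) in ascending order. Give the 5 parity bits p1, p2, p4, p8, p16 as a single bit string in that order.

11011

Place data bits at non-power-of-two positions: b3=1, b5=1, b6=0, b7=0, b9=0, b10=0, b11=1, b12=1, b13=1, b14=1, b15=0, b17=0, b18=1, b19=0, b20=1, b21=1, b22=0, b23=1, b24=1, b25=1, b26=0, b27=0, b28=0, b29=1, b30=1, b31=1.
p1 = XOR of data positions {3,5,7,9,11,13,15,17,19,21,23,25,27,29,31} = 1⊕1⊕0⊕0⊕1⊕1⊕0⊕0⊕0⊕1⊕1⊕1⊕0⊕1⊕1 = 1
p2 = XOR of data positions {3,6,7,10,11,14,15,18,19,22,23,26,27,30,31} = 1⊕0⊕0⊕0⊕1⊕1⊕0⊕1⊕0⊕0⊕1⊕0⊕0⊕1⊕1 = 1
p4 = XOR of data positions {5,6,7,12,13,14,15,20,21,22,23,28,29,30,31} = 1⊕0⊕0⊕1⊕1⊕1⊕0⊕1⊕1⊕0⊕1⊕0⊕1⊕1⊕1 = 0
p8 = XOR of data positions {9,10,11,12,13,14,15,24,25,26,27,28,29,30,31} = 0⊕0⊕1⊕1⊕1⊕1⊕0⊕1⊕1⊕0⊕0⊕0⊕1⊕1⊕1 = 1
p16 = XOR of data positions {17,18,19,20,21,22,23,24,25,26,27,28,29,30,31} = 0⊕1⊕0⊕1⊕1⊕0⊕1⊕1⊕1⊕0⊕0⊕0⊕1⊕1⊕1 = 1
Parity bits p1,p2,p4,p8,p16 = 11011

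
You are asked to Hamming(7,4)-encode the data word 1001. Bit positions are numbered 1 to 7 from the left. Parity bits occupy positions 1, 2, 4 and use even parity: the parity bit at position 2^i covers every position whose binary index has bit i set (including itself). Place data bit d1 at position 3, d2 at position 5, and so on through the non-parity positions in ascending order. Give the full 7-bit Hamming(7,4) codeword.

0011001

Place data bits at non-power-of-two positions: b3=1, b5=0, b6=0, b7=1.
p1 = XOR of data positions {3,5,7} = 1⊕0⊕1 = 0
p2 = XOR of data positions {3,6,7} = 1⊕0⊕1 = 0
p4 = XOR of data positions {5,6,7} = 0⊕0⊕1 = 1
Codeword b1..b7 = 0011001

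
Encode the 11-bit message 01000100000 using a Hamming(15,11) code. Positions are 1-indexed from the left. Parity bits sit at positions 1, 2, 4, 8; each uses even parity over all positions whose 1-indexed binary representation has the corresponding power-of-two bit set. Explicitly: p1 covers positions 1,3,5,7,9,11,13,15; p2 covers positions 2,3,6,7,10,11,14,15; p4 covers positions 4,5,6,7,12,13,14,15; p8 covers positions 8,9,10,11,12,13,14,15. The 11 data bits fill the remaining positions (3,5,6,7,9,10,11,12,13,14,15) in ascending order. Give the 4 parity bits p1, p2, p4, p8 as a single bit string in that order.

Place data bits at non-power-of-two positions: b3=0, b5=1, b6=0, b7=0, b9=0, b10=1, b11=0, b12=0, b13=0, b14=0, b15=0.
p1 = XOR of data positions {3,5,7,9,11,13,15} = 0⊕1⊕0⊕0⊕0⊕0⊕0 = 1
p2 = XOR of data positions {3,6,7,10,11,14,15} = 0⊕0⊕0⊕1⊕0⊕0⊕0 = 1
p4 = XOR of data positions {5,6,7,12,13,14,15} = 1⊕0⊕0⊕0⊕0⊕0⊕0 = 1
p8 = XOR of data positions {9,10,11,12,13,14,15} = 0⊕1⊕0⊕0⊕0⊕0⊕0 = 1
Parity bits p1,p2,p4,p8 = 1111

1111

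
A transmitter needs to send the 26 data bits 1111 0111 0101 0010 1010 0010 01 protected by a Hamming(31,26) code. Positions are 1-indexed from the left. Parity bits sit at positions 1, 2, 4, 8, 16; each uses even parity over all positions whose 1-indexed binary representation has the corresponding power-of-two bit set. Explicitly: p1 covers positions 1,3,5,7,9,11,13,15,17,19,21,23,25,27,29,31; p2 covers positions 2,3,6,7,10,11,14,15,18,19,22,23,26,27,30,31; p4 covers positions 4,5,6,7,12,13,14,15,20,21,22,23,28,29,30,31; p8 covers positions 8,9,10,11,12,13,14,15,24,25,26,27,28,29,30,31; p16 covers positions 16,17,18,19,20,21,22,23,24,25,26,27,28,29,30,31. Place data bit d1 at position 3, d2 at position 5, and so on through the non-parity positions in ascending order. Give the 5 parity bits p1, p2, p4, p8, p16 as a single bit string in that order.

Place data bits at non-power-of-two positions: b3=1, b5=1, b6=1, b7=1, b9=0, b10=1, b11=1, b12=1, b13=0, b14=1, b15=0, b17=1, b18=0, b19=0, b20=1, b21=0, b22=1, b23=0, b24=1, b25=0, b26=0, b27=0, b28=1, b29=0, b30=0, b31=1.
p1 = XOR of data positions {3,5,7,9,11,13,15,17,19,21,23,25,27,29,31} = 1⊕1⊕1⊕0⊕1⊕0⊕0⊕1⊕0⊕0⊕0⊕0⊕0⊕0⊕1 = 0
p2 = XOR of data positions {3,6,7,10,11,14,15,18,19,22,23,26,27,30,31} = 1⊕1⊕1⊕1⊕1⊕1⊕0⊕0⊕0⊕1⊕0⊕0⊕0⊕0⊕1 = 0
p4 = XOR of data positions {5,6,7,12,13,14,15,20,21,22,23,28,29,30,31} = 1⊕1⊕1⊕1⊕0⊕1⊕0⊕1⊕0⊕1⊕0⊕1⊕0⊕0⊕1 = 1
p8 = XOR of data positions {9,10,11,12,13,14,15,24,25,26,27,28,29,30,31} = 0⊕1⊕1⊕1⊕0⊕1⊕0⊕1⊕0⊕0⊕0⊕1⊕0⊕0⊕1 = 1
p16 = XOR of data positions {17,18,19,20,21,22,23,24,25,26,27,28,29,30,31} = 1⊕0⊕0⊕1⊕0⊕1⊕0⊕1⊕0⊕0⊕0⊕1⊕0⊕0⊕1 = 0
Parity bits p1,p2,p4,p8,p16 = 00110

00110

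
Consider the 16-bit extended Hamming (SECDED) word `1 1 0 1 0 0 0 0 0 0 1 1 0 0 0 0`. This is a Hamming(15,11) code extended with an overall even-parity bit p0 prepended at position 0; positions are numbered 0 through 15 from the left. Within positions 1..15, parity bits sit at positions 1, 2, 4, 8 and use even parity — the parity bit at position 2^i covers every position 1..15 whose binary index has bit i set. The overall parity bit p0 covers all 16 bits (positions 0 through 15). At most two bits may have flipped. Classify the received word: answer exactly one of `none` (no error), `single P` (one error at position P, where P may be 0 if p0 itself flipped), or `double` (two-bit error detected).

s1: b1⊕b3⊕b5⊕b7⊕b9⊕b11⊕b13⊕b15 = 1⊕1⊕0⊕0⊕0⊕1⊕0⊕0 = 1
s2: b2⊕b3⊕b6⊕b7⊕b10⊕b11⊕b14⊕b15 = 0⊕1⊕0⊕0⊕1⊕1⊕0⊕0 = 1
s4: b4⊕b5⊕b6⊕b7⊕b12⊕b13⊕b14⊕b15 = 0⊕0⊕0⊕0⊕0⊕0⊕0⊕0 = 0
s8: b8⊕b9⊕b10⊕b11⊕b12⊕b13⊕b14⊕b15 = 0⊕0⊕1⊕1⊕0⊕0⊕0⊕0 = 0
Syndrome (s8...s1) = 0011 → position 3.
Overall parity (XOR of all 16 bits, including p0): 1⊕1⊕0⊕1⊕0⊕0⊕0⊕0⊕0⊕0⊕1⊕1⊕0⊕0⊕0⊕0 = 1
Overall=1, syndrome position=3 → single-bit error at position 3.

single 3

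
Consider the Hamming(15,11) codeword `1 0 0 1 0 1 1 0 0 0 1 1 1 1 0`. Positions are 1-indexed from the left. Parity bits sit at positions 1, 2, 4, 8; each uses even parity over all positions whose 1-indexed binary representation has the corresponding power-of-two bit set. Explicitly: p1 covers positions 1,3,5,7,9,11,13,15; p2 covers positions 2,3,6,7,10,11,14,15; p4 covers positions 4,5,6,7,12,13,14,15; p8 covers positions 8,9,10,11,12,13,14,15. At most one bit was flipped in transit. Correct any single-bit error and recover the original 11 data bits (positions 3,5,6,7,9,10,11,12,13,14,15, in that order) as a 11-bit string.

00110011110

s1: b1⊕b3⊕b5⊕b7⊕b9⊕b11⊕b13⊕b15 = 1⊕0⊕0⊕1⊕0⊕1⊕1⊕0 = 0
s2: b2⊕b3⊕b6⊕b7⊕b10⊕b11⊕b14⊕b15 = 0⊕0⊕1⊕1⊕0⊕1⊕1⊕0 = 0
s4: b4⊕b5⊕b6⊕b7⊕b12⊕b13⊕b14⊕b15 = 1⊕0⊕1⊕1⊕1⊕1⊕1⊕0 = 0
s8: b8⊕b9⊕b10⊕b11⊕b12⊕b13⊕b14⊕b15 = 0⊕0⊕0⊕1⊕1⊕1⊕1⊕0 = 0
Syndrome (s8...s1) = 0000 → position 0 (no error).
No correction needed.
Data bits at positions 3,5,6,7,9,10,11,12,13,14,15: 00110011110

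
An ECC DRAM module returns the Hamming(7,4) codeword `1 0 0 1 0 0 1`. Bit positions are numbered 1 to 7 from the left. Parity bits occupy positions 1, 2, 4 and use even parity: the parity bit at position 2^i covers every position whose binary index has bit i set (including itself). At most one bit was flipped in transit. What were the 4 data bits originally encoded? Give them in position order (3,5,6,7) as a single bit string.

s1: b1⊕b3⊕b5⊕b7 = 1⊕0⊕0⊕1 = 0
s2: b2⊕b3⊕b6⊕b7 = 0⊕0⊕0⊕1 = 1
s4: b4⊕b5⊕b6⊕b7 = 1⊕0⊕0⊕1 = 0
Syndrome (s4...s1) = 010 → position 2.
Flip bit 2: corrected codeword = 1101001
Data bits at positions 3,5,6,7: 0001

0001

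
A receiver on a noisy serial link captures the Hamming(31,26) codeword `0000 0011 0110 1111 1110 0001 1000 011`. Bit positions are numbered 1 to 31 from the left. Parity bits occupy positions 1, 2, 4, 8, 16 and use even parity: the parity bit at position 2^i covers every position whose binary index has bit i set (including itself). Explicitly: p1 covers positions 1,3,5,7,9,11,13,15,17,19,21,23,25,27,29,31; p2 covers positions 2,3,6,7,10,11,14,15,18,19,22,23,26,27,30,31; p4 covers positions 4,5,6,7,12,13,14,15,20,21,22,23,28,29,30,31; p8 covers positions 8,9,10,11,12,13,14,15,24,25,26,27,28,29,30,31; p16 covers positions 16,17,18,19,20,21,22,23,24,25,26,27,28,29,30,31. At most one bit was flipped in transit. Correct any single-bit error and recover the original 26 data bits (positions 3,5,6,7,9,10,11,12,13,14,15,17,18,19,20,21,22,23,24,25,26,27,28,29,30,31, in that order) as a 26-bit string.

s1: b1⊕b3⊕b5⊕b7⊕b9⊕b11⊕b13⊕b15⊕b17⊕b19⊕b21⊕b23⊕b25⊕b27⊕b29⊕b31 = 0⊕0⊕0⊕1⊕0⊕1⊕1⊕1⊕1⊕1⊕0⊕0⊕1⊕0⊕0⊕1 = 0
s2: b2⊕b3⊕b6⊕b7⊕b10⊕b11⊕b14⊕b15⊕b18⊕b19⊕b22⊕b23⊕b26⊕b27⊕b30⊕b31 = 0⊕0⊕0⊕1⊕1⊕1⊕1⊕1⊕1⊕1⊕0⊕0⊕0⊕0⊕1⊕1 = 1
s4: b4⊕b5⊕b6⊕b7⊕b12⊕b13⊕b14⊕b15⊕b20⊕b21⊕b22⊕b23⊕b28⊕b29⊕b30⊕b31 = 0⊕0⊕0⊕1⊕0⊕1⊕1⊕1⊕0⊕0⊕0⊕0⊕0⊕0⊕1⊕1 = 0
s8: b8⊕b9⊕b10⊕b11⊕b12⊕b13⊕b14⊕b15⊕b24⊕b25⊕b26⊕b27⊕b28⊕b29⊕b30⊕b31 = 1⊕0⊕1⊕1⊕0⊕1⊕1⊕1⊕1⊕1⊕0⊕0⊕0⊕0⊕1⊕1 = 0
s16: b16⊕b17⊕b18⊕b19⊕b20⊕b21⊕b22⊕b23⊕b24⊕b25⊕b26⊕b27⊕b28⊕b29⊕b30⊕b31 = 1⊕1⊕1⊕1⊕0⊕0⊕0⊕0⊕1⊕1⊕0⊕0⊕0⊕0⊕1⊕1 = 0
Syndrome (s16...s1) = 00010 → position 2.
Flip bit 2: corrected codeword = 0100001101101111111000011000011
Data bits at positions 3,5,6,7,9,10,11,12,13,14,15,17,18,19,20,21,22,23,24,25,26,27,28,29,30,31: 00010110111111000011000011

00010110111111000011000011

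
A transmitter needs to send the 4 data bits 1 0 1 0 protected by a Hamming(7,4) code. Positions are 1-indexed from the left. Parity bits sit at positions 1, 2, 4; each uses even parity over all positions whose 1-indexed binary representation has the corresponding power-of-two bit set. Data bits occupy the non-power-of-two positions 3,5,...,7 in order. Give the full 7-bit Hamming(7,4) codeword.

1011010

Place data bits at non-power-of-two positions: b3=1, b5=0, b6=1, b7=0.
p1 = XOR of data positions {3,5,7} = 1⊕0⊕0 = 1
p2 = XOR of data positions {3,6,7} = 1⊕1⊕0 = 0
p4 = XOR of data positions {5,6,7} = 0⊕1⊕0 = 1
Codeword b1..b7 = 1011010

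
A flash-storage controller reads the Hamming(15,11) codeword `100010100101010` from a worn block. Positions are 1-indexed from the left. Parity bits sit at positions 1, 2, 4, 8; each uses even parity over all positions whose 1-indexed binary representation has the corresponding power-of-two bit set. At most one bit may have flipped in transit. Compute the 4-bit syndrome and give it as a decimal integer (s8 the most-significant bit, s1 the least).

11

s1: b1⊕b3⊕b5⊕b7⊕b9⊕b11⊕b13⊕b15 = 1⊕0⊕1⊕1⊕0⊕0⊕0⊕0 = 1
s2: b2⊕b3⊕b6⊕b7⊕b10⊕b11⊕b14⊕b15 = 0⊕0⊕0⊕1⊕1⊕0⊕1⊕0 = 1
s4: b4⊕b5⊕b6⊕b7⊕b12⊕b13⊕b14⊕b15 = 0⊕1⊕0⊕1⊕1⊕0⊕1⊕0 = 0
s8: b8⊕b9⊕b10⊕b11⊕b12⊕b13⊕b14⊕b15 = 0⊕0⊕1⊕0⊕1⊕0⊕1⊕0 = 1
Syndrome (s8...s1) = 1011 → position 11.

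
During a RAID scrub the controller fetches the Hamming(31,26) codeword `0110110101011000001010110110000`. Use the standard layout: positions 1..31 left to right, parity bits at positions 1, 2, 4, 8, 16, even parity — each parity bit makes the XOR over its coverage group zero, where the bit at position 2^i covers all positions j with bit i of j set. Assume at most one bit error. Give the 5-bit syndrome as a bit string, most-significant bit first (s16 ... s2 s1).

01001

s1: b1⊕b3⊕b5⊕b7⊕b9⊕b11⊕b13⊕b15⊕b17⊕b19⊕b21⊕b23⊕b25⊕b27⊕b29⊕b31 = 0⊕1⊕1⊕0⊕0⊕0⊕1⊕0⊕0⊕1⊕1⊕1⊕0⊕1⊕0⊕0 = 1
s2: b2⊕b3⊕b6⊕b7⊕b10⊕b11⊕b14⊕b15⊕b18⊕b19⊕b22⊕b23⊕b26⊕b27⊕b30⊕b31 = 1⊕1⊕1⊕0⊕1⊕0⊕0⊕0⊕0⊕1⊕0⊕1⊕1⊕1⊕0⊕0 = 0
s4: b4⊕b5⊕b6⊕b7⊕b12⊕b13⊕b14⊕b15⊕b20⊕b21⊕b22⊕b23⊕b28⊕b29⊕b30⊕b31 = 0⊕1⊕1⊕0⊕1⊕1⊕0⊕0⊕0⊕1⊕0⊕1⊕0⊕0⊕0⊕0 = 0
s8: b8⊕b9⊕b10⊕b11⊕b12⊕b13⊕b14⊕b15⊕b24⊕b25⊕b26⊕b27⊕b28⊕b29⊕b30⊕b31 = 1⊕0⊕1⊕0⊕1⊕1⊕0⊕0⊕1⊕0⊕1⊕1⊕0⊕0⊕0⊕0 = 1
s16: b16⊕b17⊕b18⊕b19⊕b20⊕b21⊕b22⊕b23⊕b24⊕b25⊕b26⊕b27⊕b28⊕b29⊕b30⊕b31 = 0⊕0⊕0⊕1⊕0⊕1⊕0⊕1⊕1⊕0⊕1⊕1⊕0⊕0⊕0⊕0 = 0
Syndrome (s16...s1) = 01001 → position 9.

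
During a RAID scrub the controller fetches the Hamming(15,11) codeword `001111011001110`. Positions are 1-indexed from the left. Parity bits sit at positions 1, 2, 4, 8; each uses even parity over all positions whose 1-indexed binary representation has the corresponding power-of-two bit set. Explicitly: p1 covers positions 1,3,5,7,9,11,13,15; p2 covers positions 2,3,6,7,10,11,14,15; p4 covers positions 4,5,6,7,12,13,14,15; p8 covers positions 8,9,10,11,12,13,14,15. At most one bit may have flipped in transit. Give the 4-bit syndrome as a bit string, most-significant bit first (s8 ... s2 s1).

1010

s1: b1⊕b3⊕b5⊕b7⊕b9⊕b11⊕b13⊕b15 = 0⊕1⊕1⊕0⊕1⊕0⊕1⊕0 = 0
s2: b2⊕b3⊕b6⊕b7⊕b10⊕b11⊕b14⊕b15 = 0⊕1⊕1⊕0⊕0⊕0⊕1⊕0 = 1
s4: b4⊕b5⊕b6⊕b7⊕b12⊕b13⊕b14⊕b15 = 1⊕1⊕1⊕0⊕1⊕1⊕1⊕0 = 0
s8: b8⊕b9⊕b10⊕b11⊕b12⊕b13⊕b14⊕b15 = 1⊕1⊕0⊕0⊕1⊕1⊕1⊕0 = 1
Syndrome (s8...s1) = 1010 → position 10.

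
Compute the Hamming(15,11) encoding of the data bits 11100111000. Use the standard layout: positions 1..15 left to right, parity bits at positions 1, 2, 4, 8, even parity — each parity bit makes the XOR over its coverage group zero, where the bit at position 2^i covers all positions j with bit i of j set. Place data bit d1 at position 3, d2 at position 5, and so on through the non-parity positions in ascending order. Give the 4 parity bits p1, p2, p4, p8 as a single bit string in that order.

1011

Place data bits at non-power-of-two positions: b3=1, b5=1, b6=1, b7=0, b9=0, b10=1, b11=1, b12=1, b13=0, b14=0, b15=0.
p1 = XOR of data positions {3,5,7,9,11,13,15} = 1⊕1⊕0⊕0⊕1⊕0⊕0 = 1
p2 = XOR of data positions {3,6,7,10,11,14,15} = 1⊕1⊕0⊕1⊕1⊕0⊕0 = 0
p4 = XOR of data positions {5,6,7,12,13,14,15} = 1⊕1⊕0⊕1⊕0⊕0⊕0 = 1
p8 = XOR of data positions {9,10,11,12,13,14,15} = 0⊕1⊕1⊕1⊕0⊕0⊕0 = 1
Parity bits p1,p2,p4,p8 = 1011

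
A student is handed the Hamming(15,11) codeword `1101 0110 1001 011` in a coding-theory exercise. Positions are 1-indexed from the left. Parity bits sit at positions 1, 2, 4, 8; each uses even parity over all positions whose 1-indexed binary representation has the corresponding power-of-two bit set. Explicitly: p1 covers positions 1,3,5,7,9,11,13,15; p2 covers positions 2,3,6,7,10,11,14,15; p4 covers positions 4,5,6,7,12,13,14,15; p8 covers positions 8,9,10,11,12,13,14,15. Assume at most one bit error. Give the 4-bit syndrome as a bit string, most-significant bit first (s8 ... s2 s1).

s1: b1⊕b3⊕b5⊕b7⊕b9⊕b11⊕b13⊕b15 = 1⊕0⊕0⊕1⊕1⊕0⊕0⊕1 = 0
s2: b2⊕b3⊕b6⊕b7⊕b10⊕b11⊕b14⊕b15 = 1⊕0⊕1⊕1⊕0⊕0⊕1⊕1 = 1
s4: b4⊕b5⊕b6⊕b7⊕b12⊕b13⊕b14⊕b15 = 1⊕0⊕1⊕1⊕1⊕0⊕1⊕1 = 0
s8: b8⊕b9⊕b10⊕b11⊕b12⊕b13⊕b14⊕b15 = 0⊕1⊕0⊕0⊕1⊕0⊕1⊕1 = 0
Syndrome (s8...s1) = 0010 → position 2.

0010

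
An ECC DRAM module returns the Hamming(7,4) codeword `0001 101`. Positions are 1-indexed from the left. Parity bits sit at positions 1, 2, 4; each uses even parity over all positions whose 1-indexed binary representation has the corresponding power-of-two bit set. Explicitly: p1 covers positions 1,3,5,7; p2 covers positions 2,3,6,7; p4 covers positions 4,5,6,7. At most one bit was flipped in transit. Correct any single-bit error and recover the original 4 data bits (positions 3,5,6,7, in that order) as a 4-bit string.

s1: b1⊕b3⊕b5⊕b7 = 0⊕0⊕1⊕1 = 0
s2: b2⊕b3⊕b6⊕b7 = 0⊕0⊕0⊕1 = 1
s4: b4⊕b5⊕b6⊕b7 = 1⊕1⊕0⊕1 = 1
Syndrome (s4...s1) = 110 → position 6.
Flip bit 6: corrected codeword = 0001111
Data bits at positions 3,5,6,7: 0111

0111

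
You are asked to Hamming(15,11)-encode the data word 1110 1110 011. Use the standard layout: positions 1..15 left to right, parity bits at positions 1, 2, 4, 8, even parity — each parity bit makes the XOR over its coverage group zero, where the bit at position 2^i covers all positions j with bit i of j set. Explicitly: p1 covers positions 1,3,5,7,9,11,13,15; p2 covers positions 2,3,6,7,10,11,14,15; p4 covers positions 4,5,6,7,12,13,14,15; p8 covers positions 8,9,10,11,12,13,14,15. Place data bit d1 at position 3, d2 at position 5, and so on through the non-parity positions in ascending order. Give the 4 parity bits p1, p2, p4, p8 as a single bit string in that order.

Place data bits at non-power-of-two positions: b3=1, b5=1, b6=1, b7=0, b9=1, b10=1, b11=1, b12=0, b13=0, b14=1, b15=1.
p1 = XOR of data positions {3,5,7,9,11,13,15} = 1⊕1⊕0⊕1⊕1⊕0⊕1 = 1
p2 = XOR of data positions {3,6,7,10,11,14,15} = 1⊕1⊕0⊕1⊕1⊕1⊕1 = 0
p4 = XOR of data positions {5,6,7,12,13,14,15} = 1⊕1⊕0⊕0⊕0⊕1⊕1 = 0
p8 = XOR of data positions {9,10,11,12,13,14,15} = 1⊕1⊕1⊕0⊕0⊕1⊕1 = 1
Parity bits p1,p2,p4,p8 = 1001

1001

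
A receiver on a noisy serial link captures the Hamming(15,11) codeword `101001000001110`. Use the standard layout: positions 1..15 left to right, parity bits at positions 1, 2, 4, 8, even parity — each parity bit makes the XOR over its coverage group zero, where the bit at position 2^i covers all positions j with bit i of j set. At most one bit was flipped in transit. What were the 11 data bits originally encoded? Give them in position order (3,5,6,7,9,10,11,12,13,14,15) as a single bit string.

10100011110

s1: b1⊕b3⊕b5⊕b7⊕b9⊕b11⊕b13⊕b15 = 1⊕1⊕0⊕0⊕0⊕0⊕1⊕0 = 1
s2: b2⊕b3⊕b6⊕b7⊕b10⊕b11⊕b14⊕b15 = 0⊕1⊕1⊕0⊕0⊕0⊕1⊕0 = 1
s4: b4⊕b5⊕b6⊕b7⊕b12⊕b13⊕b14⊕b15 = 0⊕0⊕1⊕0⊕1⊕1⊕1⊕0 = 0
s8: b8⊕b9⊕b10⊕b11⊕b12⊕b13⊕b14⊕b15 = 0⊕0⊕0⊕0⊕1⊕1⊕1⊕0 = 1
Syndrome (s8...s1) = 1011 → position 11.
Flip bit 11: corrected codeword = 101001000011110
Data bits at positions 3,5,6,7,9,10,11,12,13,14,15: 10100011110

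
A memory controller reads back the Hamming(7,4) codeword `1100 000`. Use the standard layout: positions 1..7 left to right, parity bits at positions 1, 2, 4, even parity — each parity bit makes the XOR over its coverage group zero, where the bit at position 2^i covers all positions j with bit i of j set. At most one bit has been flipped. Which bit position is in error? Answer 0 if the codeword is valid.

s1: b1⊕b3⊕b5⊕b7 = 1⊕0⊕0⊕0 = 1
s2: b2⊕b3⊕b6⊕b7 = 1⊕0⊕0⊕0 = 1
s4: b4⊕b5⊕b6⊕b7 = 0⊕0⊕0⊕0 = 0
Syndrome (s4...s1) = 011 → position 3.

3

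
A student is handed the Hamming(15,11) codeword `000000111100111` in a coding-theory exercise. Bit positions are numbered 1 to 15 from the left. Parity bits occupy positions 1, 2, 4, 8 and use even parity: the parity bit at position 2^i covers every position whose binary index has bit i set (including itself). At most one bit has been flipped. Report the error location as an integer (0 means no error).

s1: b1⊕b3⊕b5⊕b7⊕b9⊕b11⊕b13⊕b15 = 0⊕0⊕0⊕1⊕1⊕0⊕1⊕1 = 0
s2: b2⊕b3⊕b6⊕b7⊕b10⊕b11⊕b14⊕b15 = 0⊕0⊕0⊕1⊕1⊕0⊕1⊕1 = 0
s4: b4⊕b5⊕b6⊕b7⊕b12⊕b13⊕b14⊕b15 = 0⊕0⊕0⊕1⊕0⊕1⊕1⊕1 = 0
s8: b8⊕b9⊕b10⊕b11⊕b12⊕b13⊕b14⊕b15 = 1⊕1⊕1⊕0⊕0⊕1⊕1⊕1 = 0
Syndrome (s8...s1) = 0000 → position 0 (no error).

0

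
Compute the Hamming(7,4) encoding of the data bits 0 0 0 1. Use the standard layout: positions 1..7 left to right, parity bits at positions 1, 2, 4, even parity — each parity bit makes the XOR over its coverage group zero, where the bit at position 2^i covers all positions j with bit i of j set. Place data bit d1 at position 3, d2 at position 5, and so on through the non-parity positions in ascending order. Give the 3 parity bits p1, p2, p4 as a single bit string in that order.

Place data bits at non-power-of-two positions: b3=0, b5=0, b6=0, b7=1.
p1 = XOR of data positions {3,5,7} = 0⊕0⊕1 = 1
p2 = XOR of data positions {3,6,7} = 0⊕0⊕1 = 1
p4 = XOR of data positions {5,6,7} = 0⊕0⊕1 = 1
Parity bits p1,p2,p4 = 111

111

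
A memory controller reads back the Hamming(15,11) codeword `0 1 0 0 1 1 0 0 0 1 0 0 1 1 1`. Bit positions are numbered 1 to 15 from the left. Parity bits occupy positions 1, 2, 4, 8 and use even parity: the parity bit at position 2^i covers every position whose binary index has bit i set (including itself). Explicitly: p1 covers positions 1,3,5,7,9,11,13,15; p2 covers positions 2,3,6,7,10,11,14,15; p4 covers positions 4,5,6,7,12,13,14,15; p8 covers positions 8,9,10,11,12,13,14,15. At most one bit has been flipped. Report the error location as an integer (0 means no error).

7

s1: b1⊕b3⊕b5⊕b7⊕b9⊕b11⊕b13⊕b15 = 0⊕0⊕1⊕0⊕0⊕0⊕1⊕1 = 1
s2: b2⊕b3⊕b6⊕b7⊕b10⊕b11⊕b14⊕b15 = 1⊕0⊕1⊕0⊕1⊕0⊕1⊕1 = 1
s4: b4⊕b5⊕b6⊕b7⊕b12⊕b13⊕b14⊕b15 = 0⊕1⊕1⊕0⊕0⊕1⊕1⊕1 = 1
s8: b8⊕b9⊕b10⊕b11⊕b12⊕b13⊕b14⊕b15 = 0⊕0⊕1⊕0⊕0⊕1⊕1⊕1 = 0
Syndrome (s8...s1) = 0111 → position 7.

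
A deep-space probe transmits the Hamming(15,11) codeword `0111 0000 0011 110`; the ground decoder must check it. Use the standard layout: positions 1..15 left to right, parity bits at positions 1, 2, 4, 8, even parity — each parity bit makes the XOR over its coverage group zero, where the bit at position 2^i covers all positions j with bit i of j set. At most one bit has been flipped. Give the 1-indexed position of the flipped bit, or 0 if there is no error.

s1: b1⊕b3⊕b5⊕b7⊕b9⊕b11⊕b13⊕b15 = 0⊕1⊕0⊕0⊕0⊕1⊕1⊕0 = 1
s2: b2⊕b3⊕b6⊕b7⊕b10⊕b11⊕b14⊕b15 = 1⊕1⊕0⊕0⊕0⊕1⊕1⊕0 = 0
s4: b4⊕b5⊕b6⊕b7⊕b12⊕b13⊕b14⊕b15 = 1⊕0⊕0⊕0⊕1⊕1⊕1⊕0 = 0
s8: b8⊕b9⊕b10⊕b11⊕b12⊕b13⊕b14⊕b15 = 0⊕0⊕0⊕1⊕1⊕1⊕1⊕0 = 0
Syndrome (s8...s1) = 0001 → position 1.

1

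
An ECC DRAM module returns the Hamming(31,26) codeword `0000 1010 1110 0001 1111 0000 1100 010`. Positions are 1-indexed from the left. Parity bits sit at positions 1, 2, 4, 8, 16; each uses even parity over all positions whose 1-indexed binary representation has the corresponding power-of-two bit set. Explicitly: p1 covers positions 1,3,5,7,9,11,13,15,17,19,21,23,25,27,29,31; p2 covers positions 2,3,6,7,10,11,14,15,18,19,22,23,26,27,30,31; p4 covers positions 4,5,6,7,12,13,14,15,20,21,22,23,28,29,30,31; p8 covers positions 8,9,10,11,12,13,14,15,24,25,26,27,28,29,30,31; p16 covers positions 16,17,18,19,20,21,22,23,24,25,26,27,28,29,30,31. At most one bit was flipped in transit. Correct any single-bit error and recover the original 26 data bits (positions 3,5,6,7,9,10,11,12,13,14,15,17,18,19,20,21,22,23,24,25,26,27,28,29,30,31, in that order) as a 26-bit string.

s1: b1⊕b3⊕b5⊕b7⊕b9⊕b11⊕b13⊕b15⊕b17⊕b19⊕b21⊕b23⊕b25⊕b27⊕b29⊕b31 = 0⊕0⊕1⊕1⊕1⊕1⊕0⊕0⊕1⊕1⊕0⊕0⊕1⊕0⊕0⊕0 = 1
s2: b2⊕b3⊕b6⊕b7⊕b10⊕b11⊕b14⊕b15⊕b18⊕b19⊕b22⊕b23⊕b26⊕b27⊕b30⊕b31 = 0⊕0⊕0⊕1⊕1⊕1⊕0⊕0⊕1⊕1⊕0⊕0⊕1⊕0⊕1⊕0 = 1
s4: b4⊕b5⊕b6⊕b7⊕b12⊕b13⊕b14⊕b15⊕b20⊕b21⊕b22⊕b23⊕b28⊕b29⊕b30⊕b31 = 0⊕1⊕0⊕1⊕0⊕0⊕0⊕0⊕1⊕0⊕0⊕0⊕0⊕0⊕1⊕0 = 0
s8: b8⊕b9⊕b10⊕b11⊕b12⊕b13⊕b14⊕b15⊕b24⊕b25⊕b26⊕b27⊕b28⊕b29⊕b30⊕b31 = 0⊕1⊕1⊕1⊕0⊕0⊕0⊕0⊕0⊕1⊕1⊕0⊕0⊕0⊕1⊕0 = 0
s16: b16⊕b17⊕b18⊕b19⊕b20⊕b21⊕b22⊕b23⊕b24⊕b25⊕b26⊕b27⊕b28⊕b29⊕b30⊕b31 = 1⊕1⊕1⊕1⊕1⊕0⊕0⊕0⊕0⊕1⊕1⊕0⊕0⊕0⊕1⊕0 = 0
Syndrome (s16...s1) = 00011 → position 3.
Flip bit 3: corrected codeword = 0010101011100001111100001100010
Data bits at positions 3,5,6,7,9,10,11,12,13,14,15,17,18,19,20,21,22,23,24,25,26,27,28,29,30,31: 11011110000111100001100010

11011110000111100001100010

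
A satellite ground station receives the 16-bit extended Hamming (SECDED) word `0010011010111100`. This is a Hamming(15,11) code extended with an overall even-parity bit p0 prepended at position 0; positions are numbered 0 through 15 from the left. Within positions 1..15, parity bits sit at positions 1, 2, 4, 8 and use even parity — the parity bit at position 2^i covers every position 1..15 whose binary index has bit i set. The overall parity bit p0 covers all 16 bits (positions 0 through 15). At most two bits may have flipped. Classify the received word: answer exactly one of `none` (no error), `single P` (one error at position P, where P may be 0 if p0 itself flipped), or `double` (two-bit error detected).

double

s1: b1⊕b3⊕b5⊕b7⊕b9⊕b11⊕b13⊕b15 = 0⊕0⊕1⊕0⊕0⊕1⊕1⊕0 = 1
s2: b2⊕b3⊕b6⊕b7⊕b10⊕b11⊕b14⊕b15 = 1⊕0⊕1⊕0⊕1⊕1⊕0⊕0 = 0
s4: b4⊕b5⊕b6⊕b7⊕b12⊕b13⊕b14⊕b15 = 0⊕1⊕1⊕0⊕1⊕1⊕0⊕0 = 0
s8: b8⊕b9⊕b10⊕b11⊕b12⊕b13⊕b14⊕b15 = 1⊕0⊕1⊕1⊕1⊕1⊕0⊕0 = 1
Syndrome (s8...s1) = 1001 → position 9.
Overall parity (XOR of all 16 bits, including p0): 0⊕0⊕1⊕0⊕0⊕1⊕1⊕0⊕1⊕0⊕1⊕1⊕1⊕1⊕0⊕0 = 0
Overall=0, syndrome position=9 → double-bit error detected (uncorrectable).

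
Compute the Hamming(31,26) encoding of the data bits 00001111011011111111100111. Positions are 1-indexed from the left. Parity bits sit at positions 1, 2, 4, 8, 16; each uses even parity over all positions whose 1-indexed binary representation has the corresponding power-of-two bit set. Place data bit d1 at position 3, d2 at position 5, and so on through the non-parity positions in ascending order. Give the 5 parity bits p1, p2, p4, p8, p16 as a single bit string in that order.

11000

Place data bits at non-power-of-two positions: b3=0, b5=0, b6=0, b7=0, b9=1, b10=1, b11=1, b12=1, b13=0, b14=1, b15=1, b17=0, b18=1, b19=1, b20=1, b21=1, b22=1, b23=1, b24=1, b25=1, b26=1, b27=0, b28=0, b29=1, b30=1, b31=1.
p1 = XOR of data positions {3,5,7,9,11,13,15,17,19,21,23,25,27,29,31} = 0⊕0⊕0⊕1⊕1⊕0⊕1⊕0⊕1⊕1⊕1⊕1⊕0⊕1⊕1 = 1
p2 = XOR of data positions {3,6,7,10,11,14,15,18,19,22,23,26,27,30,31} = 0⊕0⊕0⊕1⊕1⊕1⊕1⊕1⊕1⊕1⊕1⊕1⊕0⊕1⊕1 = 1
p4 = XOR of data positions {5,6,7,12,13,14,15,20,21,22,23,28,29,30,31} = 0⊕0⊕0⊕1⊕0⊕1⊕1⊕1⊕1⊕1⊕1⊕0⊕1⊕1⊕1 = 0
p8 = XOR of data positions {9,10,11,12,13,14,15,24,25,26,27,28,29,30,31} = 1⊕1⊕1⊕1⊕0⊕1⊕1⊕1⊕1⊕1⊕0⊕0⊕1⊕1⊕1 = 0
p16 = XOR of data positions {17,18,19,20,21,22,23,24,25,26,27,28,29,30,31} = 0⊕1⊕1⊕1⊕1⊕1⊕1⊕1⊕1⊕1⊕0⊕0⊕1⊕1⊕1 = 0
Parity bits p1,p2,p4,p8,p16 = 11000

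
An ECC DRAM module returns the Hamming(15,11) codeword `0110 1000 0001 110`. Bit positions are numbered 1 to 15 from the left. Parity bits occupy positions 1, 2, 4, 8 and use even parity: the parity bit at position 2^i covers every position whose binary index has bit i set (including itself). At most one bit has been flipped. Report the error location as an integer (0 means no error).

11

s1: b1⊕b3⊕b5⊕b7⊕b9⊕b11⊕b13⊕b15 = 0⊕1⊕1⊕0⊕0⊕0⊕1⊕0 = 1
s2: b2⊕b3⊕b6⊕b7⊕b10⊕b11⊕b14⊕b15 = 1⊕1⊕0⊕0⊕0⊕0⊕1⊕0 = 1
s4: b4⊕b5⊕b6⊕b7⊕b12⊕b13⊕b14⊕b15 = 0⊕1⊕0⊕0⊕1⊕1⊕1⊕0 = 0
s8: b8⊕b9⊕b10⊕b11⊕b12⊕b13⊕b14⊕b15 = 0⊕0⊕0⊕0⊕1⊕1⊕1⊕0 = 1
Syndrome (s8...s1) = 1011 → position 11.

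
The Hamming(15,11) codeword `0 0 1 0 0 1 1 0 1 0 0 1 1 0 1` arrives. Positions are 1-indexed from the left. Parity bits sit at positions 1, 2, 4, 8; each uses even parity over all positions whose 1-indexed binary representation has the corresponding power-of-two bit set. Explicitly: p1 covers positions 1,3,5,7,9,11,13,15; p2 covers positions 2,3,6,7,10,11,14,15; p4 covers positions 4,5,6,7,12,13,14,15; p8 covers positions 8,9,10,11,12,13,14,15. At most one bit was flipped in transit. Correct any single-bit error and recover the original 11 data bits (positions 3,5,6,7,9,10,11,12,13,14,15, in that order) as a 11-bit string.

s1: b1⊕b3⊕b5⊕b7⊕b9⊕b11⊕b13⊕b15 = 0⊕1⊕0⊕1⊕1⊕0⊕1⊕1 = 1
s2: b2⊕b3⊕b6⊕b7⊕b10⊕b11⊕b14⊕b15 = 0⊕1⊕1⊕1⊕0⊕0⊕0⊕1 = 0
s4: b4⊕b5⊕b6⊕b7⊕b12⊕b13⊕b14⊕b15 = 0⊕0⊕1⊕1⊕1⊕1⊕0⊕1 = 1
s8: b8⊕b9⊕b10⊕b11⊕b12⊕b13⊕b14⊕b15 = 0⊕1⊕0⊕0⊕1⊕1⊕0⊕1 = 0
Syndrome (s8...s1) = 0101 → position 5.
Flip bit 5: corrected codeword = 001011101001101
Data bits at positions 3,5,6,7,9,10,11,12,13,14,15: 11111001101

11111001101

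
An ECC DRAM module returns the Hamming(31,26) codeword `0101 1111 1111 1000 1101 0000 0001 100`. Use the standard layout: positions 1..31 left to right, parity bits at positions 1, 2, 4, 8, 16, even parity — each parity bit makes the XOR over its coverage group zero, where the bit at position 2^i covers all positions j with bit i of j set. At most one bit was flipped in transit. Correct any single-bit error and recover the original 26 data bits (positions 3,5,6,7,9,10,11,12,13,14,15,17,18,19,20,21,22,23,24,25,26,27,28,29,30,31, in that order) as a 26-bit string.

01111111100110110000001100

s1: b1⊕b3⊕b5⊕b7⊕b9⊕b11⊕b13⊕b15⊕b17⊕b19⊕b21⊕b23⊕b25⊕b27⊕b29⊕b31 = 0⊕0⊕1⊕1⊕1⊕1⊕1⊕0⊕1⊕0⊕0⊕0⊕0⊕0⊕1⊕0 = 1
s2: b2⊕b3⊕b6⊕b7⊕b10⊕b11⊕b14⊕b15⊕b18⊕b19⊕b22⊕b23⊕b26⊕b27⊕b30⊕b31 = 1⊕0⊕1⊕1⊕1⊕1⊕0⊕0⊕1⊕0⊕0⊕0⊕0⊕0⊕0⊕0 = 0
s4: b4⊕b5⊕b6⊕b7⊕b12⊕b13⊕b14⊕b15⊕b20⊕b21⊕b22⊕b23⊕b28⊕b29⊕b30⊕b31 = 1⊕1⊕1⊕1⊕1⊕1⊕0⊕0⊕1⊕0⊕0⊕0⊕1⊕1⊕0⊕0 = 1
s8: b8⊕b9⊕b10⊕b11⊕b12⊕b13⊕b14⊕b15⊕b24⊕b25⊕b26⊕b27⊕b28⊕b29⊕b30⊕b31 = 1⊕1⊕1⊕1⊕1⊕1⊕0⊕0⊕0⊕0⊕0⊕0⊕1⊕1⊕0⊕0 = 0
s16: b16⊕b17⊕b18⊕b19⊕b20⊕b21⊕b22⊕b23⊕b24⊕b25⊕b26⊕b27⊕b28⊕b29⊕b30⊕b31 = 0⊕1⊕1⊕0⊕1⊕0⊕0⊕0⊕0⊕0⊕0⊕0⊕1⊕1⊕0⊕0 = 1
Syndrome (s16...s1) = 10101 → position 21.
Flip bit 21: corrected codeword = 0101111111111000110110000001100
Data bits at positions 3,5,6,7,9,10,11,12,13,14,15,17,18,19,20,21,22,23,24,25,26,27,28,29,30,31: 01111111100110110000001100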